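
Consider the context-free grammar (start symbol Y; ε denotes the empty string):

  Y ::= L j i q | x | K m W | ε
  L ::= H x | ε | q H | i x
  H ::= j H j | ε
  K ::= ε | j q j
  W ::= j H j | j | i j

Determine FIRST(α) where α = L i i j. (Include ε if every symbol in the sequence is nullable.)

{ i, j, q, x }

Add FIRST(L)\{ε} = { i, j, q, x }; L is nullable, continue.
i is a terminal; add {i} and stop.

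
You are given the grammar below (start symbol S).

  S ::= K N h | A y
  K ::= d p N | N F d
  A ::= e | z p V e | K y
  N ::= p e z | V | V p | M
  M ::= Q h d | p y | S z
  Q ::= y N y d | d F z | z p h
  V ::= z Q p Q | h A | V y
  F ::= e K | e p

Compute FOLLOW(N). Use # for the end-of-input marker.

In S ::= K N h: add FIRST(h) = { h }.
In K ::= d p N: N is at the end, add FOLLOW(K) = { d, e, h, p, y, z }.
In K ::= N F d: add FIRST(F d) = { e }.
In Q ::= y N y d: add FIRST(y d) = { y }.
Union: FOLLOW(N) = { d, e, h, p, y, z }.

{ d, e, h, p, y, z }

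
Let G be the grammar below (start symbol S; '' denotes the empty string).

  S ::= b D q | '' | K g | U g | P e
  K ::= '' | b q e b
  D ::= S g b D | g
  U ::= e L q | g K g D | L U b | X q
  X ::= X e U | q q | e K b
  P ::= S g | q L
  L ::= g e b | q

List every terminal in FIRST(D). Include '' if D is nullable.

{ b, e, g, q }

From D ::= S g b D: S nullable, take FIRST(S) ∪ {g} = { b, e, g, q }.
D ::= g contributes {g}.
Union: FIRST(D) = { b, e, g, q }.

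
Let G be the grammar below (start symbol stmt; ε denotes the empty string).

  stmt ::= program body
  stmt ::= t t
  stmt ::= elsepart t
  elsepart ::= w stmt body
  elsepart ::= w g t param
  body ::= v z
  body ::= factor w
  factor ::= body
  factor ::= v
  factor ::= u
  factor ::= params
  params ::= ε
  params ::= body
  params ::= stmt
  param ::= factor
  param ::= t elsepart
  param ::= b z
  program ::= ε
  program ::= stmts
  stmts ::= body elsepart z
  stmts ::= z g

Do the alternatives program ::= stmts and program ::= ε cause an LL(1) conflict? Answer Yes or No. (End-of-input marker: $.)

FIRST(stmts) = { t, u, v, w, z } and FIRST(ε) = { ε }.
The second alternative is nullable and FOLLOW(program) = { t, u, v, w, z } shares t with FIRST of the first — conflict.

Yes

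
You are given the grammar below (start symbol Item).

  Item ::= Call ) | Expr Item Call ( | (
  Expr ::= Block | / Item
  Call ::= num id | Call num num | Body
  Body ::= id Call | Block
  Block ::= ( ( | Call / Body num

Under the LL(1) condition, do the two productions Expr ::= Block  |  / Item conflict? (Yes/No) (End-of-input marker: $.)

FIRST(Block) = { (, id, num } and FIRST(/ Item) = { / }.
The FIRST sets are disjoint and neither alternative is nullable — no conflict.

No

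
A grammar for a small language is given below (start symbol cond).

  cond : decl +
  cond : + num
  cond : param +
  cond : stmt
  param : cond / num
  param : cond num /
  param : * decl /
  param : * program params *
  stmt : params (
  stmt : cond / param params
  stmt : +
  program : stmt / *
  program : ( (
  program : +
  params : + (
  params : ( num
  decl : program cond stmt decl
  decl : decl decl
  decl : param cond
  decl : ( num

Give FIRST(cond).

{ (, *, + }

From cond : decl +: add FIRST(decl) = { (, *, + }.
cond : + num contributes {+}.
From cond : param +: add FIRST(param) = { (, *, + }.
From cond : stmt: add FIRST(stmt) = { (, *, + }.
Union: FIRST(cond) = { (, *, + }.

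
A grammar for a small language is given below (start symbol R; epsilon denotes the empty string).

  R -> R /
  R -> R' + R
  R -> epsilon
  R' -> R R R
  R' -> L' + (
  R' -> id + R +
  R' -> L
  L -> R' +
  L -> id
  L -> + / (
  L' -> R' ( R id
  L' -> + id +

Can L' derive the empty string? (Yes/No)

Nullable nonterminals: R, R'.
No production of L' has an RHS whose symbols are all nullable, so L' is not nullable.

No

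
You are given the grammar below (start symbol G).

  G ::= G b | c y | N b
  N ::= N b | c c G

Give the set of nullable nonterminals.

{ } (none)

No nonterminal has an empty production or an RHS whose symbols are all nullable.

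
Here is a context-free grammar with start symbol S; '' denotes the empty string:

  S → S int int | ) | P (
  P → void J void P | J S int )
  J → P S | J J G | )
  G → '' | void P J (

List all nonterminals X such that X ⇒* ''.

{ G }

Directly nullable (have an ''-production): G.
No other nonterminal has a production whose RHS symbols are all nullable.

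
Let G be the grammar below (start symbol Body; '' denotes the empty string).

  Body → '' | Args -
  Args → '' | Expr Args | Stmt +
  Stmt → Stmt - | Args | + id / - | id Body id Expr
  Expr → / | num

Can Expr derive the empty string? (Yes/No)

No

Nullable nonterminals: Args, Body, Stmt.
No production of Expr has an RHS whose symbols are all nullable, so Expr is not nullable.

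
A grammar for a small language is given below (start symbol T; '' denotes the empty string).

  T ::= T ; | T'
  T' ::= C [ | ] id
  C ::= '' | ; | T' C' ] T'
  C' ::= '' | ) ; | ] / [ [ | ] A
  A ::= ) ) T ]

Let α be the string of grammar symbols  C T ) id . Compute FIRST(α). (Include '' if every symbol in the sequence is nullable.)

Add FIRST(C)\{''} = { ;, [, ] }; C is nullable, continue.
Add FIRST(T) = { ;, [, ] }; T is not nullable, stop.

{ ;, [, ] }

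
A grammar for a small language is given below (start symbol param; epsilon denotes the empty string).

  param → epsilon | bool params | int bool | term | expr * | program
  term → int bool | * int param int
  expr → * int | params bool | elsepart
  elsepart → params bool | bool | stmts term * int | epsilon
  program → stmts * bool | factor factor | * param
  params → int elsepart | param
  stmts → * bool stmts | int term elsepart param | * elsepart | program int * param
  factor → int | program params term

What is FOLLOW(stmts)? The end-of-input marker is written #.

{ *, int }

In elsepart → stmts term * int: add FIRST(term * int) = { *, int }.
In program → stmts * bool: add FIRST(* bool) = { * }.
In stmts → * bool stmts: stmts is at the end, add FOLLOW(stmts) = { *, int }.
Union: FOLLOW(stmts) = { *, int }.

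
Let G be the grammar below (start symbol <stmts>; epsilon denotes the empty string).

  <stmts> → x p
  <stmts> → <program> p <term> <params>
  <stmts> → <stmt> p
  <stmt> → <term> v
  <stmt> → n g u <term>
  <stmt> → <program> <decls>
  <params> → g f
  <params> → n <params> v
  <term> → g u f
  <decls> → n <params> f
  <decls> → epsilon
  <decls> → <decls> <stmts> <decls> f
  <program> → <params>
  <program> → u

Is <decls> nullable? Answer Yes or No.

Yes

<decls> has an epsilon-production, so <decls> ⇒ epsilon.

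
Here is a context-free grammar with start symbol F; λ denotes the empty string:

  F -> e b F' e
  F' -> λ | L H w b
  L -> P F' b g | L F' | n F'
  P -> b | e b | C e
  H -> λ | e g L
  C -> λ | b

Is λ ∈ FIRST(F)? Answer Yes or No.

No

Nullable nonterminals: C, F', H.
No production of F has an RHS whose symbols are all nullable, so F is not nullable.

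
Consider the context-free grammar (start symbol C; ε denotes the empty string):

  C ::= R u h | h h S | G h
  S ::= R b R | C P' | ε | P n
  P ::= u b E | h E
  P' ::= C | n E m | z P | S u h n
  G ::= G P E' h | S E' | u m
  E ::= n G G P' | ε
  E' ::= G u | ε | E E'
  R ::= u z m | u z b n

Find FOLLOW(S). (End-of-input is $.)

In C ::= h h S: S is at the end, add FOLLOW(C) = { $, h, m, n, u, z }.
In P' ::= S u h n: add FIRST(u h n) = { u }.
In G ::= S E': add FIRST(E')\{ε} = { h, n, u }.
  Since E' is nullable, also add FOLLOW(G) = { h, n, u, z }.
Union: FOLLOW(S) = { $, h, m, n, u, z }.

{ $, h, m, n, u, z }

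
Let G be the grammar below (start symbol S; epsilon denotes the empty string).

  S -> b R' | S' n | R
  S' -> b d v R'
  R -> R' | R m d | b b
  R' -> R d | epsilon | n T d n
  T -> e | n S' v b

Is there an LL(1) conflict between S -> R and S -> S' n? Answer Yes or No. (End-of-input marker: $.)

FIRST(R) = { b, d, m, n, epsilon } and FIRST(S' n) = { b }.
Both contain b, so the two alternatives are not disjoint — LL(1) conflict.

Yes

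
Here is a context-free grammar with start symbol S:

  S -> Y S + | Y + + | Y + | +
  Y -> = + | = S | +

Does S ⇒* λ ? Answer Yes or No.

No

No nonterminal in this grammar is nullable.
No production of S has an RHS whose symbols are all nullable, so S is not nullable.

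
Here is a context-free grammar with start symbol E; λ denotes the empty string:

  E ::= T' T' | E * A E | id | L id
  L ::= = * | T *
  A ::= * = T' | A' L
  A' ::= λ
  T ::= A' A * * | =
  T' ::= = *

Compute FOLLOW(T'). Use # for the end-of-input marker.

{ #, *, =, id }

In E ::= T' T': add FIRST(T') = { = }.
In E ::= T' T': T' is at the end, add FOLLOW(E) = { #, * }.
In A ::= * = T': T' is at the end, add FOLLOW(A) = { *, =, id }.
Union: FOLLOW(T') = { #, *, =, id }.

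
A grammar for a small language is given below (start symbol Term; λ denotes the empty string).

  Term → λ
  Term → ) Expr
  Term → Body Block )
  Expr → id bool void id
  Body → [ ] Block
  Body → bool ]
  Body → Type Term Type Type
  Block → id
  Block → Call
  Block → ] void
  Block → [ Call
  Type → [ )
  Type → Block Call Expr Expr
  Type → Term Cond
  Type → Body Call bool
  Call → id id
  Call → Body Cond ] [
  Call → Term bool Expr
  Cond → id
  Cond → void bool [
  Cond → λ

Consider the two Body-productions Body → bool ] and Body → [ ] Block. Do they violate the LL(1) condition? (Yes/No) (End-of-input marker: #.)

No

FIRST(bool ]) = { bool } and FIRST([ ] Block) = { [ }.
The FIRST sets are disjoint and neither alternative is nullable — no conflict.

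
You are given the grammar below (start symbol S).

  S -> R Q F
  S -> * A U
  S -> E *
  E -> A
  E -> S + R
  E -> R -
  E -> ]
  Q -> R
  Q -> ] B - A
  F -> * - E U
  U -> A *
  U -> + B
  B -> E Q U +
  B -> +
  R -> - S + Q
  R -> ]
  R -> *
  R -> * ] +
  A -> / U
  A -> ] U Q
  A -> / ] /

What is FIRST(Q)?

From Q -> R: add FIRST(R) = { *, -, ] }.
Q -> ] B - A contributes {]}.
Union: FIRST(Q) = { *, -, ] }.

{ *, -, ] }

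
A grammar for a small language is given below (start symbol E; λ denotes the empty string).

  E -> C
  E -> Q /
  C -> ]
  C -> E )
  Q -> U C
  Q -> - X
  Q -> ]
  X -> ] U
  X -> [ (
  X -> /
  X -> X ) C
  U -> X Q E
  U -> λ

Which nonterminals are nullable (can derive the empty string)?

Directly nullable (have an λ-production): U.
No other nonterminal has a production whose RHS symbols are all nullable.

{ U }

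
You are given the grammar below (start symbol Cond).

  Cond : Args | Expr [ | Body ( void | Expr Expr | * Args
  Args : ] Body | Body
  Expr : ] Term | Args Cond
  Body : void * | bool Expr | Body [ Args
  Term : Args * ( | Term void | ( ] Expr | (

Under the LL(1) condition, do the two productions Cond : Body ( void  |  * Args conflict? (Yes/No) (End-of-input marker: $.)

No

FIRST(Body ( void) = { bool, void } and FIRST(* Args) = { * }.
The FIRST sets are disjoint and neither alternative is nullable — no conflict.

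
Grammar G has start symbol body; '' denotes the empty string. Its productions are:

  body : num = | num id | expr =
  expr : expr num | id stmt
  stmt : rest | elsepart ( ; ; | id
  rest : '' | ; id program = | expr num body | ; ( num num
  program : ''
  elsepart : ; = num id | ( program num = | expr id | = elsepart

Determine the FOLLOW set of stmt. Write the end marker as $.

{ =, id, num }

In expr : id stmt: stmt is at the end, add FOLLOW(expr) = { =, id, num }.
Union: FOLLOW(stmt) = { =, id, num }.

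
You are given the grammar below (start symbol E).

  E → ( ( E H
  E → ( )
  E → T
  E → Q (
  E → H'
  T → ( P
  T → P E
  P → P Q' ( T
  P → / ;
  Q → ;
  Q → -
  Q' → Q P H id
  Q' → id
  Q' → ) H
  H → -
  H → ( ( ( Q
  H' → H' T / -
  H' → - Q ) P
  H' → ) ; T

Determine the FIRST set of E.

{ (, ), -, /, ; }

E → ( ( E H contributes {(}.
E → ( ) contributes {(}.
From E → T: add FIRST(T) = { (, / }.
From E → Q (: add FIRST(Q) = { -, ; }.
From E → H': add FIRST(H') = { ), - }.
Union: FIRST(E) = { (, ), -, /, ; }.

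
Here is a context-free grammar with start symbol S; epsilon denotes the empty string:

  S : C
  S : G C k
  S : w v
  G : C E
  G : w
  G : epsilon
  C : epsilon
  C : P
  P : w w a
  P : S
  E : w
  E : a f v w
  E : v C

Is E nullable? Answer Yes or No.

Nullable nonterminals: C, G, P, S.
No production of E has an RHS whose symbols are all nullable, so E is not nullable.

No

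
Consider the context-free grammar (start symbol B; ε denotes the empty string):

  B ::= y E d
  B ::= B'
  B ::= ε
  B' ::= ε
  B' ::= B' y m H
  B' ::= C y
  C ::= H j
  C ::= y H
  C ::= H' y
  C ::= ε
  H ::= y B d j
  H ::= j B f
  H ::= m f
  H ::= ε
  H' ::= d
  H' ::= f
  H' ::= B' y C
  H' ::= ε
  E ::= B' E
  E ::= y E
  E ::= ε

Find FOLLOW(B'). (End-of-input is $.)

{ $, d, f, j, m, y }

In B ::= B': B' is at the end, add FOLLOW(B) = { $, d, f }.
In B' ::= B' y m H: add FIRST(y m H) = { y }.
In H' ::= B' y C: add FIRST(y C) = { y }.
In E ::= B' E: add FIRST(E)\{ε} = { d, f, j, m, y }.
  Since E is nullable, also add FOLLOW(E) = { d }.
Union: FOLLOW(B') = { $, d, f, j, m, y }.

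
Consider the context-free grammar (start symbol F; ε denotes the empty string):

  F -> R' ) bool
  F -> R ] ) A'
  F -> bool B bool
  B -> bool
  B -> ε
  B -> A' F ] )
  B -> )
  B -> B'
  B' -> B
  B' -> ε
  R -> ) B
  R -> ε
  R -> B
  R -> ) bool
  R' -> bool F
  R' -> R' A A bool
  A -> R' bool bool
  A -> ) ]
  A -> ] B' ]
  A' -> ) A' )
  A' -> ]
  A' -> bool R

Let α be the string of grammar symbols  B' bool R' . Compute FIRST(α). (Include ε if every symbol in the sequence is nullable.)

{ ), ], bool }

Add FIRST(B')\{ε} = { ), ], bool }; B' is nullable, continue.
bool is a terminal; add {bool} and stop.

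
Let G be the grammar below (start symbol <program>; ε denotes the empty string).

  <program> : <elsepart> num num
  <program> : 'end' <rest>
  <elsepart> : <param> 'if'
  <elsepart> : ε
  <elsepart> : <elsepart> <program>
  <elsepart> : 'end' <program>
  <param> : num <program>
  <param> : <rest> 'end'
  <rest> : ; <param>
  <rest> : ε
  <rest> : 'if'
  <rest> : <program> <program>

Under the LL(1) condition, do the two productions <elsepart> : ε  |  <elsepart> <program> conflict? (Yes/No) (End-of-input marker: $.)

Yes

FIRST(ε) = { ε } and FIRST(<elsepart> <program>) = { 'end', 'if', ;, num }.
The first alternative is nullable and FOLLOW(<elsepart>) = { 'end', 'if', ;, num } shares 'end' with FIRST of the second — conflict.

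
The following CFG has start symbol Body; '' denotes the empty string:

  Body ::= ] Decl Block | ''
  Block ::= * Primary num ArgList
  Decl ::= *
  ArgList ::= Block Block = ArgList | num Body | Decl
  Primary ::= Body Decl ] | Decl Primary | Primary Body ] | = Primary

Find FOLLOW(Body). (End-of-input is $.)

{ $, *, =, ] }

Body is the start symbol, so $ ∈ FOLLOW(Body).
In ArgList ::= num Body: Body is at the end, add FOLLOW(ArgList) = { $, *, =, ] }.
In Primary ::= Body Decl ]: add FIRST(Decl ]) = { * }.
In Primary ::= Primary Body ]: add FIRST(]) = { ] }.
Union: FOLLOW(Body) = { $, *, =, ] }.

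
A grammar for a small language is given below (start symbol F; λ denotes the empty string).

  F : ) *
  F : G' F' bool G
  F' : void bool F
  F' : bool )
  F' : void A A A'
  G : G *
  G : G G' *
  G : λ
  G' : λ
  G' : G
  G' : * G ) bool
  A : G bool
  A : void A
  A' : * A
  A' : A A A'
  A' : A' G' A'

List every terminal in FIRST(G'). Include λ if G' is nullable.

{ *, λ }

G' : λ contributes λ.
From G' : G: add FIRST(G) = { *, λ } (including λ since G is nullable).
G' : * G ) bool contributes {*}.
Union: FIRST(G') = { *, λ }.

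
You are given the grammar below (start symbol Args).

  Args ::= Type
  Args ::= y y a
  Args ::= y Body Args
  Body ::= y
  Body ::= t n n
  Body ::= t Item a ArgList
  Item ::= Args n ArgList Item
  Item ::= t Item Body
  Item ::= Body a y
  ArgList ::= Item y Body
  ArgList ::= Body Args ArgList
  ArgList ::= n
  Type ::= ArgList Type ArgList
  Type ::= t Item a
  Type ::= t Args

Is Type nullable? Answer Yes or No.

No nonterminal in this grammar is nullable.
No production of Type has an RHS whose symbols are all nullable, so Type is not nullable.

No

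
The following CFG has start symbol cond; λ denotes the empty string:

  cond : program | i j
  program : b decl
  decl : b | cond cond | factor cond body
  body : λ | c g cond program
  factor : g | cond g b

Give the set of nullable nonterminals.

Directly nullable (have an λ-production): body.
No other nonterminal has a production whose RHS symbols are all nullable.

{ body }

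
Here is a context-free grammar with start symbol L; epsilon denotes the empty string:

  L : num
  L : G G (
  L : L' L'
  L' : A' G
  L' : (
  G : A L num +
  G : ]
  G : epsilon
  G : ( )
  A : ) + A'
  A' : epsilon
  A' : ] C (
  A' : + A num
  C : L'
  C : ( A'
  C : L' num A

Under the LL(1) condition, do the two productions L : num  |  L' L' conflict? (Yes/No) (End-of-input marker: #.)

FIRST(num) = { num } and FIRST(L' L') = { (, ), +, ], epsilon }.
The second alternative is nullable and FOLLOW(L) = { #, num } shares num with FIRST of the first — conflict.

Yes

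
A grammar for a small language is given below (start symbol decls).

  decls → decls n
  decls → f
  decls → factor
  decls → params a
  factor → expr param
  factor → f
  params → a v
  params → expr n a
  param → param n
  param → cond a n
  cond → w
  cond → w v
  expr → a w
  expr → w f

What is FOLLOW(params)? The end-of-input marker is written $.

{ a }

In decls → params a: add FIRST(a) = { a }.
Union: FOLLOW(params) = { a }.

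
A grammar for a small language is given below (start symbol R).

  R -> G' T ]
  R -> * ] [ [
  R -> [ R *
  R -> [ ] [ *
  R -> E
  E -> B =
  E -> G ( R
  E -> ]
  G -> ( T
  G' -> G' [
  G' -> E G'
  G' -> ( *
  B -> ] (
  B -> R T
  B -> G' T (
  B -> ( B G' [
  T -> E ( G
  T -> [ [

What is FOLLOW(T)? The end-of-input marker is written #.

{ (, *, =, [, ] }

In R -> G' T ]: add FIRST(]) = { ] }.
In G -> ( T: T is at the end, add FOLLOW(G) = { (, *, =, [, ] }.
In B -> R T: T is at the end, add FOLLOW(B) = { (, *, =, [, ] }.
In B -> G' T (: add FIRST(() = { ( }.
Union: FOLLOW(T) = { (, *, =, [, ] }.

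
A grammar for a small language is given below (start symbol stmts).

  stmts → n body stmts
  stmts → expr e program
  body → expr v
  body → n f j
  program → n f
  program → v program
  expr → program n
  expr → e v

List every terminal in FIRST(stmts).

stmts → n body stmts contributes {n}.
From stmts → expr e program: add FIRST(expr) = { e, n, v }.
Union: FIRST(stmts) = { e, n, v }.

{ e, n, v }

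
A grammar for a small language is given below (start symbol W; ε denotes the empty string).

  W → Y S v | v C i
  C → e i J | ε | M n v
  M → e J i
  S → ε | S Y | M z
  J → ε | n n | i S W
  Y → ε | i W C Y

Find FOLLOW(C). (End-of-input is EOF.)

In W → v C i: add FIRST(i) = { i }.
In Y → i W C Y: add FIRST(Y)\{ε} = { i }.
  Since Y is nullable, also add FOLLOW(Y) = { e, i, v }.
Union: FOLLOW(C) = { e, i, v }.

{ e, i, v }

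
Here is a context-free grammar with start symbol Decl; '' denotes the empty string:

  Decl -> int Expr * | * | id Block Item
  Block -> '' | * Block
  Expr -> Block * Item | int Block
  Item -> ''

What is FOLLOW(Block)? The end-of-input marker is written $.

In Decl -> id Block Item: add FIRST(Item)\{''} = {  }.
  Since Item is nullable, also add FOLLOW(Decl) = { $ }.
In Block -> * Block: Block is at the end, add FOLLOW(Block) = { $, * }.
In Expr -> Block * Item: add FIRST(* Item) = { * }.
In Expr -> int Block: Block is at the end, add FOLLOW(Expr) = { * }.
Union: FOLLOW(Block) = { $, * }.

{ $, * }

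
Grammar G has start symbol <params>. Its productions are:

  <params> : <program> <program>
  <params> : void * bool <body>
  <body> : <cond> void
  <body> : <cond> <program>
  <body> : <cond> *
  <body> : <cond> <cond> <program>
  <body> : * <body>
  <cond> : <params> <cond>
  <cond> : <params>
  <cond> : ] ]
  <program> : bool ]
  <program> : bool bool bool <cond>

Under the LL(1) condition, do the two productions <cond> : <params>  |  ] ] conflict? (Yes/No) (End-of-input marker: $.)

FIRST(<params>) = { bool, void } and FIRST(] ]) = { ] }.
The FIRST sets are disjoint and neither alternative is nullable — no conflict.

No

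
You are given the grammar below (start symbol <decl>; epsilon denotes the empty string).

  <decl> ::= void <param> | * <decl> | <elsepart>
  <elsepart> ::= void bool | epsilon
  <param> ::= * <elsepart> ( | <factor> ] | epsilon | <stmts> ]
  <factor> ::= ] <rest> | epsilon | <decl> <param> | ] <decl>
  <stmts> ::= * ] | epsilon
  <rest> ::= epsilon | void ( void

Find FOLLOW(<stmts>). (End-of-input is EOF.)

In <param> ::= <stmts> ]: add FIRST(]) = { ] }.
Union: FOLLOW(<stmts>) = { ] }.

{ ] }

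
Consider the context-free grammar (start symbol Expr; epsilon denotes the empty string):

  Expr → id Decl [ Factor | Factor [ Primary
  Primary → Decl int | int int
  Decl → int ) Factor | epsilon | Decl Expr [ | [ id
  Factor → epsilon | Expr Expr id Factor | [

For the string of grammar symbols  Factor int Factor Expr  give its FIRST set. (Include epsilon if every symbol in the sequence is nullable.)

Add FIRST(Factor)\{epsilon} = { [, id }; Factor is nullable, continue.
int is a terminal; add {int} and stop.

{ [, id, int }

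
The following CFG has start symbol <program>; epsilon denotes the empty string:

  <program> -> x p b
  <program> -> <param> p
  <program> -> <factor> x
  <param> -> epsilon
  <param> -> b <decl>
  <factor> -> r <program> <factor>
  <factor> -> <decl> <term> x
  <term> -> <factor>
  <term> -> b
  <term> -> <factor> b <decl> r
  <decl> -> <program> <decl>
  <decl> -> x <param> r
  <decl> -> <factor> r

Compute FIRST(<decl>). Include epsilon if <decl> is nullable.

From <decl> -> <program> <decl>: add FIRST(<program>) = { b, p, r, x }.
<decl> -> x <param> r contributes {x}.
From <decl> -> <factor> r: add FIRST(<factor>) = { b, p, r, x }.
Union: FIRST(<decl>) = { b, p, r, x }.

{ b, p, r, x }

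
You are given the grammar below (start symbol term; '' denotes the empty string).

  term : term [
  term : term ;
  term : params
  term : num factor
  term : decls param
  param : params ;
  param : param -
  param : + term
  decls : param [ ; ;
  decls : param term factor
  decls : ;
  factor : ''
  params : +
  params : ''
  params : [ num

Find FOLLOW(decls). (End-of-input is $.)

{ +, ;, [ }

In term : decls param: add FIRST(param) = { +, ;, [ }.
Union: FOLLOW(decls) = { +, ;, [ }.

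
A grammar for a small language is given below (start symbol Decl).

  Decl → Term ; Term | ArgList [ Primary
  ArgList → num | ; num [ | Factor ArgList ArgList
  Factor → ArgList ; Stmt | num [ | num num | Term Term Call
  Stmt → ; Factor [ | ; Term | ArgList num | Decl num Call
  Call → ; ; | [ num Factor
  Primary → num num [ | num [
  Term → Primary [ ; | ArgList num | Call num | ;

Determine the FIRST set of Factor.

From Factor → ArgList ; Stmt: add FIRST(ArgList) = { ;, [, num }.
Factor → num [ contributes {num}.
Factor → num num contributes {num}.
From Factor → Term Term Call: add FIRST(Term) = { ;, [, num }.
Union: FIRST(Factor) = { ;, [, num }.

{ ;, [, num }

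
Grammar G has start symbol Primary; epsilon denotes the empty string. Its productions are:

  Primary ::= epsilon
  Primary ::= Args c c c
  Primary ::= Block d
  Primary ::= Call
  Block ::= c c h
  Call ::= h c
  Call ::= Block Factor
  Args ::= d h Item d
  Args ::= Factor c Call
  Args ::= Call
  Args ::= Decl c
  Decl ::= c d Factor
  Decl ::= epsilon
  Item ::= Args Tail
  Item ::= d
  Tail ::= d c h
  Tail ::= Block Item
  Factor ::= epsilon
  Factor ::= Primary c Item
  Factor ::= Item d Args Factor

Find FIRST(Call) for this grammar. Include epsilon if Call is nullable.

Call ::= h c contributes {h}.
From Call ::= Block Factor: add FIRST(Block) = { c }.
Union: FIRST(Call) = { c, h }.

{ c, h }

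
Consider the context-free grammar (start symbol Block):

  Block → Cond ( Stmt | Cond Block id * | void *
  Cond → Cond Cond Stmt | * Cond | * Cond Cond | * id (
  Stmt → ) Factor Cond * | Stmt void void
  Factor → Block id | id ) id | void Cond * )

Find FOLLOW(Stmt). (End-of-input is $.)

{ $, (, ), *, id, void }

In Block → Cond ( Stmt: Stmt is at the end, add FOLLOW(Block) = { $, id }.
In Cond → Cond Cond Stmt: Stmt is at the end, add FOLLOW(Cond) = { (, ), *, void }.
In Stmt → Stmt void void: add FIRST(void void) = { void }.
Union: FOLLOW(Stmt) = { $, (, ), *, id, void }.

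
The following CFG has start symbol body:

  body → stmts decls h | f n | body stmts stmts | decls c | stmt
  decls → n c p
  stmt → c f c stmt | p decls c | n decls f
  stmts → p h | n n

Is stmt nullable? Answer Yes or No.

No nonterminal in this grammar is nullable.
No production of stmt has an RHS whose symbols are all nullable, so stmt is not nullable.

No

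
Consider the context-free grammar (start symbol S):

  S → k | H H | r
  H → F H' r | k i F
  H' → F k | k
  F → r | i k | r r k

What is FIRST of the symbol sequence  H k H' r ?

{ i, k, r }

Add FIRST(H) = { i, k, r }; H is not nullable, stop.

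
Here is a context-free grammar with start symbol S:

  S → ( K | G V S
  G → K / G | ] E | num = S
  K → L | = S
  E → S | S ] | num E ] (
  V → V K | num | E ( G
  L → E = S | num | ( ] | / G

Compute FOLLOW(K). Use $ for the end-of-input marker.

In S → ( K: K is at the end, add FOLLOW(S) = { $, (, /, =, ], num }.
In G → K / G: add FIRST(/ G) = { / }.
In V → V K: K is at the end, add FOLLOW(V) = { (, /, =, ], num }.
Union: FOLLOW(K) = { $, (, /, =, ], num }.

{ $, (, /, =, ], num }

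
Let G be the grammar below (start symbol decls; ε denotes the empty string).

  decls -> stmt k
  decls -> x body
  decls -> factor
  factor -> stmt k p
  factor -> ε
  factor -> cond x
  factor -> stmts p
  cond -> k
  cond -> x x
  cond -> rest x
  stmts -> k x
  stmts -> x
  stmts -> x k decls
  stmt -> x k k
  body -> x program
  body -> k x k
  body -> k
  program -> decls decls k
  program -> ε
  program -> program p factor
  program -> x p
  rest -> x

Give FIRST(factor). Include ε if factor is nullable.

From factor -> stmt k p: add FIRST(stmt) = { x }.
factor -> ε contributes ε.
From factor -> cond x: add FIRST(cond) = { k, x }.
From factor -> stmts p: add FIRST(stmts) = { k, x }.
Union: FIRST(factor) = { k, x, ε }.

{ k, x, ε }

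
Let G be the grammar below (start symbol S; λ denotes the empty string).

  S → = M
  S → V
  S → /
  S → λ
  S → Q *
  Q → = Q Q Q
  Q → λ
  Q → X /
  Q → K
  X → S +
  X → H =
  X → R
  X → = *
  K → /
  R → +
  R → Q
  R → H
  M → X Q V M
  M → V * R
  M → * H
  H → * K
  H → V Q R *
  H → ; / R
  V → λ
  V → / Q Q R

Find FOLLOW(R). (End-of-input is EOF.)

In X → R: R is at the end, add FOLLOW(X) = { *, +, /, ;, = }.
In M → V * R: R is at the end, add FOLLOW(M) = { EOF, + }.
In H → V Q R *: add FIRST(*) = { * }.
In H → ; / R: R is at the end, add FOLLOW(H) = { EOF, *, +, /, ;, = }.
In V → / Q Q R: R is at the end, add FOLLOW(V) = { EOF, *, +, /, ;, = }.
Union: FOLLOW(R) = { EOF, *, +, /, ;, = }.

{ EOF, *, +, /, ;, = }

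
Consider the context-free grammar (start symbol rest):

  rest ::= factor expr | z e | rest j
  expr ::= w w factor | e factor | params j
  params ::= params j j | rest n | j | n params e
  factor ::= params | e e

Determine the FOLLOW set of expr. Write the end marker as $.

In rest ::= factor expr: expr is at the end, add FOLLOW(rest) = { $, j, n }.
Union: FOLLOW(expr) = { $, j, n }.

{ $, j, n }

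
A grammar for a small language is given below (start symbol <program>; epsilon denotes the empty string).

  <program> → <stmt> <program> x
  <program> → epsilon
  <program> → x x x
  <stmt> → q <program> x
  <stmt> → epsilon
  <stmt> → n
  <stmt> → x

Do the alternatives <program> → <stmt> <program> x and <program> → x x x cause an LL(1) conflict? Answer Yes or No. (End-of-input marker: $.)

FIRST(<stmt> <program> x) = { n, q, x } and FIRST(x x x) = { x }.
Both contain x, so the two alternatives are not disjoint — LL(1) conflict.

Yes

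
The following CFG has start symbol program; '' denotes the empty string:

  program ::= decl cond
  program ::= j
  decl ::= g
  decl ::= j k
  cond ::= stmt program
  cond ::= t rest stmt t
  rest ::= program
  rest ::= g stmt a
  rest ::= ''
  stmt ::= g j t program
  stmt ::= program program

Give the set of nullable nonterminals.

Directly nullable (have an ''-production): rest.
No other nonterminal has a production whose RHS symbols are all nullable.

{ rest }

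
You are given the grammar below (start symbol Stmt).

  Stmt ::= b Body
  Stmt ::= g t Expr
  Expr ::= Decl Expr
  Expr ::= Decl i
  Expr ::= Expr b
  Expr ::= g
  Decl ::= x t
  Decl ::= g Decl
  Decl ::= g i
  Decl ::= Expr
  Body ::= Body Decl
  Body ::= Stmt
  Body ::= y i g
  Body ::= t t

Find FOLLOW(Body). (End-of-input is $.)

{ $, g, x }

In Stmt ::= b Body: Body is at the end, add FOLLOW(Stmt) = { $, g, x }.
In Body ::= Body Decl: add FIRST(Decl) = { g, x }.
Union: FOLLOW(Body) = { $, g, x }.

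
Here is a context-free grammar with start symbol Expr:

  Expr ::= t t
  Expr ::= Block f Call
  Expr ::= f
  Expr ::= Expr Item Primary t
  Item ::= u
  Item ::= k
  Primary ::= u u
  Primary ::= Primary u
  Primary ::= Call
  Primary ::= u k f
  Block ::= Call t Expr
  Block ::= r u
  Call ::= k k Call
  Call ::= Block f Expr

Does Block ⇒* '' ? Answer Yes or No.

No nonterminal in this grammar is nullable.
No production of Block has an RHS whose symbols are all nullable, so Block is not nullable.

No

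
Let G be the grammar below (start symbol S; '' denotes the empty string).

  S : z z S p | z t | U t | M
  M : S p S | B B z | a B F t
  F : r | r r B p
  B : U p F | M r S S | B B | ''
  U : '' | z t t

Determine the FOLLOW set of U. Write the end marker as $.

{ p, t }

In S : U t: add FIRST(t) = { t }.
In B : U p F: add FIRST(p F) = { p }.
Union: FOLLOW(U) = { p, t }.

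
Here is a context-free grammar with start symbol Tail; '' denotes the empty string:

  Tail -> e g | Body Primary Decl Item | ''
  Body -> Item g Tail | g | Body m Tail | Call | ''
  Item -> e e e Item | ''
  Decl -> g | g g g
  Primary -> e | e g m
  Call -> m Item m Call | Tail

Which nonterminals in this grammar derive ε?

{ Body, Call, Item, Tail }

Directly nullable (have an ''-production): Tail, Body, Item.
Call -> Tail with every symbol nullable, so Call is nullable.
No other nonterminal has a production whose RHS symbols are all nullable.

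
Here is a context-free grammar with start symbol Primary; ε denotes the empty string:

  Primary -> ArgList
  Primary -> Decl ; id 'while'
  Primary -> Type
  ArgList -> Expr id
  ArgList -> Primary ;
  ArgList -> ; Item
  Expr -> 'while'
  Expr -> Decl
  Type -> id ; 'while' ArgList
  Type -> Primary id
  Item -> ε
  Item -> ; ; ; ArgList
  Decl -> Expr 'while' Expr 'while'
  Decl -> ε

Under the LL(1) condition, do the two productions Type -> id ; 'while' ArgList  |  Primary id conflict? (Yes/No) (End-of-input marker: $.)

FIRST(id ; 'while' ArgList) = { id } and FIRST(Primary id) = { 'while', ;, id }.
Both contain id, so the two alternatives are not disjoint — LL(1) conflict.

Yes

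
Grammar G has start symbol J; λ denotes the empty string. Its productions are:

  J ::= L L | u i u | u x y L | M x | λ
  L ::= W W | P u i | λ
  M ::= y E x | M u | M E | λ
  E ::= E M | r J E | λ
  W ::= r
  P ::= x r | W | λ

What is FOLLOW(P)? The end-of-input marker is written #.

In L ::= P u i: add FIRST(u i) = { u }.
Union: FOLLOW(P) = { u }.

{ u }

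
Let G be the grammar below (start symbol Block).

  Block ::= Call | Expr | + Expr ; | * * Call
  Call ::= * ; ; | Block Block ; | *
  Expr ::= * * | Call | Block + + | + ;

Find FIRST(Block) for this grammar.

From Block ::= Call: add FIRST(Call) = { *, + }.
From Block ::= Expr: add FIRST(Expr) = { *, + }.
Block ::= + Expr ; contributes {+}.
Block ::= * * Call contributes {*}.
Union: FIRST(Block) = { *, + }.

{ *, + }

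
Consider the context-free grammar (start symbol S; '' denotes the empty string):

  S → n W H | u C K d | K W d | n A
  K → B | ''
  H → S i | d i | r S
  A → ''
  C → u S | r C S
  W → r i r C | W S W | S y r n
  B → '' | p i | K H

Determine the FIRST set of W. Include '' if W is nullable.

W → r i r C contributes {r}.
From W → W S W: add FIRST(W) = { d, n, p, r, u }.
From W → S y r n: add FIRST(S) = { d, n, p, r, u }.
Union: FIRST(W) = { d, n, p, r, u }.

{ d, n, p, r, u }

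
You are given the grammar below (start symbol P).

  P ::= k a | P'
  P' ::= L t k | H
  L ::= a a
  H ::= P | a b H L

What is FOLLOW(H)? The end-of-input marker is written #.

In P' ::= H: H is at the end, add FOLLOW(P') = { #, a }.
In H ::= a b H L: add FIRST(L) = { a }.
Union: FOLLOW(H) = { #, a }.

{ #, a }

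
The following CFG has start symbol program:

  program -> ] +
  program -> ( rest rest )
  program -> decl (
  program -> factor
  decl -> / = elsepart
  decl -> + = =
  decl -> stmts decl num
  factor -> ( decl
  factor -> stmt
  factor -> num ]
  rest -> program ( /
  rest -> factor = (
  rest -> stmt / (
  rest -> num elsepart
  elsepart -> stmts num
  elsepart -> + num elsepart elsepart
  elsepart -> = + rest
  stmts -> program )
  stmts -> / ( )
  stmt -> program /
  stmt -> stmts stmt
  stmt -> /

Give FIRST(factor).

{ (, +, /, ], num }

factor -> ( decl contributes {(}.
From factor -> stmt: add FIRST(stmt) = { (, +, /, ], num }.
factor -> num ] contributes {num}.
Union: FIRST(factor) = { (, +, /, ], num }.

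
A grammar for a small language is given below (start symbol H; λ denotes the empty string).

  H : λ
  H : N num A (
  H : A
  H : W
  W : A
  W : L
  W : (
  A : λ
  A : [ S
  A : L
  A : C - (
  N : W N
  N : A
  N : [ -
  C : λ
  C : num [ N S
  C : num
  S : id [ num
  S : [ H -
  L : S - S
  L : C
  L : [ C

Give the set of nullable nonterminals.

{ A, C, H, L, N, W }

Directly nullable (have an λ-production): H, A, C.
N : W N with every symbol nullable, so N is nullable.
L : C with every symbol nullable, so L is nullable.
W : A with every symbol nullable, so W is nullable.
No other nonterminal has a production whose RHS symbols are all nullable.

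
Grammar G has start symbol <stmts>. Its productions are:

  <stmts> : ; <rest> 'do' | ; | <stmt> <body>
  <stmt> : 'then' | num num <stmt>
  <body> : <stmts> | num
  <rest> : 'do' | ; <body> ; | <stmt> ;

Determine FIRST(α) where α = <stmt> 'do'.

Add FIRST(<stmt>) = { 'then', num }; <stmt> is not nullable, stop.

{ 'then', num }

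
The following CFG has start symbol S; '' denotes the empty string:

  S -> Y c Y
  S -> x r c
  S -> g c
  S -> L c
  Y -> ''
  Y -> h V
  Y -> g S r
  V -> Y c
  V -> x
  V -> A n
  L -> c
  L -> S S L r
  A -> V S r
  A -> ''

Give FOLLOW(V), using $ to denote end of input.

In Y -> h V: V is at the end, add FOLLOW(Y) = { $, c, g, h, r, x }.
In A -> V S r: add FIRST(S r) = { c, g, h, x }.
Union: FOLLOW(V) = { $, c, g, h, r, x }.

{ $, c, g, h, r, x }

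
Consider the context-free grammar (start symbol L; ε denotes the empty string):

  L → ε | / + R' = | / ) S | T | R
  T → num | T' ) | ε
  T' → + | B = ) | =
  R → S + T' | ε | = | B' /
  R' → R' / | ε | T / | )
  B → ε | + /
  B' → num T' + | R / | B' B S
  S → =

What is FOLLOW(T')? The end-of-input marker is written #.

{ #, ), +, / }

In T → T' ): add FIRST()) = { ) }.
In R → S + T': T' is at the end, add FOLLOW(R) = { #, / }.
In B' → num T' +: add FIRST(+) = { + }.
Union: FOLLOW(T') = { #, ), +, / }.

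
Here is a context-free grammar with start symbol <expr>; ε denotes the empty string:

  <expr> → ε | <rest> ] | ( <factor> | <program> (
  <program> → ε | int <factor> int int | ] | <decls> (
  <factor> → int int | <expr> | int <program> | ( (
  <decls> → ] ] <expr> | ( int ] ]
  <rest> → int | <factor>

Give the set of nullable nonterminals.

{ <expr>, <factor>, <program>, <rest> }

Directly nullable (have an ε-production): <expr>, <program>.
<factor> → <expr> with every symbol nullable, so <factor> is nullable.
<rest> → <factor> with every symbol nullable, so <rest> is nullable.
No other nonterminal has a production whose RHS symbols are all nullable.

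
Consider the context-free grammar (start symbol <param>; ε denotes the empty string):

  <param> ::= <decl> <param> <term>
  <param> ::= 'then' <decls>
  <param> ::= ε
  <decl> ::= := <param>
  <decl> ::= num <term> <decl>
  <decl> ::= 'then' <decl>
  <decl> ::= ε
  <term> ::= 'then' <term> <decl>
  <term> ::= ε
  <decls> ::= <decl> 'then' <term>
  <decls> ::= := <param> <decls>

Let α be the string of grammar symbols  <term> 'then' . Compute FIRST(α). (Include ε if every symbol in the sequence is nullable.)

{ 'then' }

Add FIRST(<term>)\{ε} = { 'then' }; <term> is nullable, continue.
'then' is a terminal; add {'then'} and stop.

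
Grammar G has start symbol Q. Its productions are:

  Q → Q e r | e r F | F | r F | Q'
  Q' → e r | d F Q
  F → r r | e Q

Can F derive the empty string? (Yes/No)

No

No nonterminal in this grammar is nullable.
No production of F has an RHS whose symbols are all nullable, so F is not nullable.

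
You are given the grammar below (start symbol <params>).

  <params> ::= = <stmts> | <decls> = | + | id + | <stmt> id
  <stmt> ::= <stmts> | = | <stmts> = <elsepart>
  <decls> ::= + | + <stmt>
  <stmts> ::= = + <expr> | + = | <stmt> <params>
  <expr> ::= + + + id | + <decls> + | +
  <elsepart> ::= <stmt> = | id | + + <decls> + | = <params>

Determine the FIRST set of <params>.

<params> ::= = <stmts> contributes {=}.
From <params> ::= <decls> =: add FIRST(<decls>) = { + }.
<params> ::= + contributes {+}.
<params> ::= id + contributes {id}.
From <params> ::= <stmt> id: add FIRST(<stmt>) = { +, = }.
Union: FIRST(<params>) = { +, =, id }.

{ +, =, id }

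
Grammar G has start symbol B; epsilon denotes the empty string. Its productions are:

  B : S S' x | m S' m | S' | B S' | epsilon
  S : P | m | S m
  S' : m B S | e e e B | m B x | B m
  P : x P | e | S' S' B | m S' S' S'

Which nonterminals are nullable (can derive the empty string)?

Directly nullable (have an epsilon-production): B.
No other nonterminal has a production whose RHS symbols are all nullable.

{ B }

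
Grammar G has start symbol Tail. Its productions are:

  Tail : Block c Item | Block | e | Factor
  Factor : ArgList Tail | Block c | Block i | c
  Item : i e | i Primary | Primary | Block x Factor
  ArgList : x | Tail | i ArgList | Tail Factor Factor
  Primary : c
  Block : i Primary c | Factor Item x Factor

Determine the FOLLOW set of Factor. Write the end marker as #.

{ #, c, e, i, x }

In Tail : Factor: Factor is at the end, add FOLLOW(Tail) = { #, c, e, i, x }.
In Item : Block x Factor: Factor is at the end, add FOLLOW(Item) = { #, c, e, i, x }.
In ArgList : Tail Factor Factor: add FIRST(Factor) = { c, e, i, x }.
In ArgList : Tail Factor Factor: Factor is at the end, add FOLLOW(ArgList) = { c, e, i, x }.
In Block : Factor Item x Factor: add FIRST(Item x Factor) = { c, e, i, x }.
In Block : Factor Item x Factor: Factor is at the end, add FOLLOW(Block) = { #, c, e, i, x }.
Union: FOLLOW(Factor) = { #, c, e, i, x }.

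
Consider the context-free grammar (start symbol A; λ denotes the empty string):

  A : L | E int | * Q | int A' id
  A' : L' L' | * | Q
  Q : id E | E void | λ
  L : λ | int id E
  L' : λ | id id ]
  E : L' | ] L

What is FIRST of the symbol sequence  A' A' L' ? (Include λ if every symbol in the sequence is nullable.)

{ *, ], id, void, λ }

Add FIRST(A')\{λ} = { *, ], id, void }; A' is nullable, continue.
Add FIRST(A')\{λ} = { *, ], id, void }; A' is nullable, continue.
Add FIRST(L')\{λ} = { id }; L' is nullable, continue.
Every symbol is nullable, so include λ.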